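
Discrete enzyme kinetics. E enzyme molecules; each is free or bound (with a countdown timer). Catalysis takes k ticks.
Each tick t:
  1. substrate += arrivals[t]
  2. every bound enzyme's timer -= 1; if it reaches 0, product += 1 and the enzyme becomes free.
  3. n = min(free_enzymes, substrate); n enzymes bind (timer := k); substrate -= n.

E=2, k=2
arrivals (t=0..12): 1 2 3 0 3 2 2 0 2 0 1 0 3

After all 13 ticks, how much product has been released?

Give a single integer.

t=0: arr=1 -> substrate=0 bound=1 product=0
t=1: arr=2 -> substrate=1 bound=2 product=0
t=2: arr=3 -> substrate=3 bound=2 product=1
t=3: arr=0 -> substrate=2 bound=2 product=2
t=4: arr=3 -> substrate=4 bound=2 product=3
t=5: arr=2 -> substrate=5 bound=2 product=4
t=6: arr=2 -> substrate=6 bound=2 product=5
t=7: arr=0 -> substrate=5 bound=2 product=6
t=8: arr=2 -> substrate=6 bound=2 product=7
t=9: arr=0 -> substrate=5 bound=2 product=8
t=10: arr=1 -> substrate=5 bound=2 product=9
t=11: arr=0 -> substrate=4 bound=2 product=10
t=12: arr=3 -> substrate=6 bound=2 product=11

Answer: 11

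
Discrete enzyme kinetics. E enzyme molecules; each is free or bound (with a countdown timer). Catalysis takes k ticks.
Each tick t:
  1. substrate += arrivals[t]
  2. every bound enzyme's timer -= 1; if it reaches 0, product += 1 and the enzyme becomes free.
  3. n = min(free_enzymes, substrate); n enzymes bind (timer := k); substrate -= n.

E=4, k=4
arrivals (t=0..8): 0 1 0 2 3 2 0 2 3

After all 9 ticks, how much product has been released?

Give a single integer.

Answer: 4

Derivation:
t=0: arr=0 -> substrate=0 bound=0 product=0
t=1: arr=1 -> substrate=0 bound=1 product=0
t=2: arr=0 -> substrate=0 bound=1 product=0
t=3: arr=2 -> substrate=0 bound=3 product=0
t=4: arr=3 -> substrate=2 bound=4 product=0
t=5: arr=2 -> substrate=3 bound=4 product=1
t=6: arr=0 -> substrate=3 bound=4 product=1
t=7: arr=2 -> substrate=3 bound=4 product=3
t=8: arr=3 -> substrate=5 bound=4 product=4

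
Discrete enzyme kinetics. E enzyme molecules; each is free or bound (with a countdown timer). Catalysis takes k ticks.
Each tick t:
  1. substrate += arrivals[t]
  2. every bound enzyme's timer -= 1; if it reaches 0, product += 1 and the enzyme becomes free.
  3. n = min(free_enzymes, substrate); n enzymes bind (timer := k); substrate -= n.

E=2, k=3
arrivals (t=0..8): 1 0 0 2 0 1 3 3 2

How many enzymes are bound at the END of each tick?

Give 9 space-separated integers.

Answer: 1 1 1 2 2 2 2 2 2

Derivation:
t=0: arr=1 -> substrate=0 bound=1 product=0
t=1: arr=0 -> substrate=0 bound=1 product=0
t=2: arr=0 -> substrate=0 bound=1 product=0
t=3: arr=2 -> substrate=0 bound=2 product=1
t=4: arr=0 -> substrate=0 bound=2 product=1
t=5: arr=1 -> substrate=1 bound=2 product=1
t=6: arr=3 -> substrate=2 bound=2 product=3
t=7: arr=3 -> substrate=5 bound=2 product=3
t=8: arr=2 -> substrate=7 bound=2 product=3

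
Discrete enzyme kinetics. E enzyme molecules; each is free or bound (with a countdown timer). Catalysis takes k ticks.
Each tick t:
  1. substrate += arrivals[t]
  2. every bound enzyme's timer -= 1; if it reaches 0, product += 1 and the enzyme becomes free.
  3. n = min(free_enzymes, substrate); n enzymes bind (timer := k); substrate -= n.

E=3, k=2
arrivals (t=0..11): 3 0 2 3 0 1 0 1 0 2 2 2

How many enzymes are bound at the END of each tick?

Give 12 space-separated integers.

t=0: arr=3 -> substrate=0 bound=3 product=0
t=1: arr=0 -> substrate=0 bound=3 product=0
t=2: arr=2 -> substrate=0 bound=2 product=3
t=3: arr=3 -> substrate=2 bound=3 product=3
t=4: arr=0 -> substrate=0 bound=3 product=5
t=5: arr=1 -> substrate=0 bound=3 product=6
t=6: arr=0 -> substrate=0 bound=1 product=8
t=7: arr=1 -> substrate=0 bound=1 product=9
t=8: arr=0 -> substrate=0 bound=1 product=9
t=9: arr=2 -> substrate=0 bound=2 product=10
t=10: arr=2 -> substrate=1 bound=3 product=10
t=11: arr=2 -> substrate=1 bound=3 product=12

Answer: 3 3 2 3 3 3 1 1 1 2 3 3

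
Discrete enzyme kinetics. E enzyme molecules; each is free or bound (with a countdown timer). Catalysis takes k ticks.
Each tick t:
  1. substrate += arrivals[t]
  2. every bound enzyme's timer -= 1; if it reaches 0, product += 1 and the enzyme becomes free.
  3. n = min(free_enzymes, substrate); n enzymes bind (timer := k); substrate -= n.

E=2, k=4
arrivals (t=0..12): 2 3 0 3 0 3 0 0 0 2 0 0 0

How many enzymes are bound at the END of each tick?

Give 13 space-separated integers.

t=0: arr=2 -> substrate=0 bound=2 product=0
t=1: arr=3 -> substrate=3 bound=2 product=0
t=2: arr=0 -> substrate=3 bound=2 product=0
t=3: arr=3 -> substrate=6 bound=2 product=0
t=4: arr=0 -> substrate=4 bound=2 product=2
t=5: arr=3 -> substrate=7 bound=2 product=2
t=6: arr=0 -> substrate=7 bound=2 product=2
t=7: arr=0 -> substrate=7 bound=2 product=2
t=8: arr=0 -> substrate=5 bound=2 product=4
t=9: arr=2 -> substrate=7 bound=2 product=4
t=10: arr=0 -> substrate=7 bound=2 product=4
t=11: arr=0 -> substrate=7 bound=2 product=4
t=12: arr=0 -> substrate=5 bound=2 product=6

Answer: 2 2 2 2 2 2 2 2 2 2 2 2 2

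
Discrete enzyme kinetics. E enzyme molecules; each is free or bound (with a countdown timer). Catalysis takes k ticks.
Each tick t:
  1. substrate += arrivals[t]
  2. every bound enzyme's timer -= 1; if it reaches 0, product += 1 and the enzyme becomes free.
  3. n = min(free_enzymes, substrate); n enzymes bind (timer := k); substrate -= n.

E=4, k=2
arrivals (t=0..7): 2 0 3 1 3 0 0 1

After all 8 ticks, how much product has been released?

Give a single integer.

Answer: 9

Derivation:
t=0: arr=2 -> substrate=0 bound=2 product=0
t=1: arr=0 -> substrate=0 bound=2 product=0
t=2: arr=3 -> substrate=0 bound=3 product=2
t=3: arr=1 -> substrate=0 bound=4 product=2
t=4: arr=3 -> substrate=0 bound=4 product=5
t=5: arr=0 -> substrate=0 bound=3 product=6
t=6: arr=0 -> substrate=0 bound=0 product=9
t=7: arr=1 -> substrate=0 bound=1 product=9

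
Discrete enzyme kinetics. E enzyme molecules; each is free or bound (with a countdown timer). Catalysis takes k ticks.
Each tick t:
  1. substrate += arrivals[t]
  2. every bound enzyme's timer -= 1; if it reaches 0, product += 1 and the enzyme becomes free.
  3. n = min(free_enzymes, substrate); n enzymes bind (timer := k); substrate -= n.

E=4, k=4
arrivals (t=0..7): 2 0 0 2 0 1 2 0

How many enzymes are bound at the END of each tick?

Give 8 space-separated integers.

Answer: 2 2 2 4 2 3 4 3

Derivation:
t=0: arr=2 -> substrate=0 bound=2 product=0
t=1: arr=0 -> substrate=0 bound=2 product=0
t=2: arr=0 -> substrate=0 bound=2 product=0
t=3: arr=2 -> substrate=0 bound=4 product=0
t=4: arr=0 -> substrate=0 bound=2 product=2
t=5: arr=1 -> substrate=0 bound=3 product=2
t=6: arr=2 -> substrate=1 bound=4 product=2
t=7: arr=0 -> substrate=0 bound=3 product=4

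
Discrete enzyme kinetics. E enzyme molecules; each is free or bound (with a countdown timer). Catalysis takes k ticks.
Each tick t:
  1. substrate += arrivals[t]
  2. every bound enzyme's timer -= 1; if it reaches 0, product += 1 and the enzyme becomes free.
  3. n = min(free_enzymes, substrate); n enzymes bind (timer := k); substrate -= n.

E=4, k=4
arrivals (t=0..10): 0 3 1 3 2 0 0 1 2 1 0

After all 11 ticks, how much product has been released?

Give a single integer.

Answer: 8

Derivation:
t=0: arr=0 -> substrate=0 bound=0 product=0
t=1: arr=3 -> substrate=0 bound=3 product=0
t=2: arr=1 -> substrate=0 bound=4 product=0
t=3: arr=3 -> substrate=3 bound=4 product=0
t=4: arr=2 -> substrate=5 bound=4 product=0
t=5: arr=0 -> substrate=2 bound=4 product=3
t=6: arr=0 -> substrate=1 bound=4 product=4
t=7: arr=1 -> substrate=2 bound=4 product=4
t=8: arr=2 -> substrate=4 bound=4 product=4
t=9: arr=1 -> substrate=2 bound=4 product=7
t=10: arr=0 -> substrate=1 bound=4 product=8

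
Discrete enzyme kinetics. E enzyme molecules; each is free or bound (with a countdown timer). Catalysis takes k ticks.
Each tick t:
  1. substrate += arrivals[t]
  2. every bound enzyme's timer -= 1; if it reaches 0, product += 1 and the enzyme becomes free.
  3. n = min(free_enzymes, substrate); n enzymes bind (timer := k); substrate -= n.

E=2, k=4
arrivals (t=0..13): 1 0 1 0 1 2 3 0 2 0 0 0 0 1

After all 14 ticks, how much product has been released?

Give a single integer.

Answer: 5

Derivation:
t=0: arr=1 -> substrate=0 bound=1 product=0
t=1: arr=0 -> substrate=0 bound=1 product=0
t=2: arr=1 -> substrate=0 bound=2 product=0
t=3: arr=0 -> substrate=0 bound=2 product=0
t=4: arr=1 -> substrate=0 bound=2 product=1
t=5: arr=2 -> substrate=2 bound=2 product=1
t=6: arr=3 -> substrate=4 bound=2 product=2
t=7: arr=0 -> substrate=4 bound=2 product=2
t=8: arr=2 -> substrate=5 bound=2 product=3
t=9: arr=0 -> substrate=5 bound=2 product=3
t=10: arr=0 -> substrate=4 bound=2 product=4
t=11: arr=0 -> substrate=4 bound=2 product=4
t=12: arr=0 -> substrate=3 bound=2 product=5
t=13: arr=1 -> substrate=4 bound=2 product=5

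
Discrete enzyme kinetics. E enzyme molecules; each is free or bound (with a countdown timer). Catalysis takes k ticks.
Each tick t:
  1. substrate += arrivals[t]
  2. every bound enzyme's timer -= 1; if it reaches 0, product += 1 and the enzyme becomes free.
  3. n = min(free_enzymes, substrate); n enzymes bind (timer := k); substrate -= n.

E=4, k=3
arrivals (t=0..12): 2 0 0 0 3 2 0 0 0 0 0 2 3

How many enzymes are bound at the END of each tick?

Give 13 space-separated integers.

Answer: 2 2 2 0 3 4 4 2 1 1 0 2 4

Derivation:
t=0: arr=2 -> substrate=0 bound=2 product=0
t=1: arr=0 -> substrate=0 bound=2 product=0
t=2: arr=0 -> substrate=0 bound=2 product=0
t=3: arr=0 -> substrate=0 bound=0 product=2
t=4: arr=3 -> substrate=0 bound=3 product=2
t=5: arr=2 -> substrate=1 bound=4 product=2
t=6: arr=0 -> substrate=1 bound=4 product=2
t=7: arr=0 -> substrate=0 bound=2 product=5
t=8: arr=0 -> substrate=0 bound=1 product=6
t=9: arr=0 -> substrate=0 bound=1 product=6
t=10: arr=0 -> substrate=0 bound=0 product=7
t=11: arr=2 -> substrate=0 bound=2 product=7
t=12: arr=3 -> substrate=1 bound=4 product=7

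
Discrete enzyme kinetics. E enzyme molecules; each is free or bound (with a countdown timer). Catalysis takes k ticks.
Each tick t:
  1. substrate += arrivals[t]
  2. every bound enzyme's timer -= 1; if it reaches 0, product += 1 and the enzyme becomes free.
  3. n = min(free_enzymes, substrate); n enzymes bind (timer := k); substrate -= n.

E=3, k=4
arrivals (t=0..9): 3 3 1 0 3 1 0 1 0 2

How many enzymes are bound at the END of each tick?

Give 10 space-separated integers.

t=0: arr=3 -> substrate=0 bound=3 product=0
t=1: arr=3 -> substrate=3 bound=3 product=0
t=2: arr=1 -> substrate=4 bound=3 product=0
t=3: arr=0 -> substrate=4 bound=3 product=0
t=4: arr=3 -> substrate=4 bound=3 product=3
t=5: arr=1 -> substrate=5 bound=3 product=3
t=6: arr=0 -> substrate=5 bound=3 product=3
t=7: arr=1 -> substrate=6 bound=3 product=3
t=8: arr=0 -> substrate=3 bound=3 product=6
t=9: arr=2 -> substrate=5 bound=3 product=6

Answer: 3 3 3 3 3 3 3 3 3 3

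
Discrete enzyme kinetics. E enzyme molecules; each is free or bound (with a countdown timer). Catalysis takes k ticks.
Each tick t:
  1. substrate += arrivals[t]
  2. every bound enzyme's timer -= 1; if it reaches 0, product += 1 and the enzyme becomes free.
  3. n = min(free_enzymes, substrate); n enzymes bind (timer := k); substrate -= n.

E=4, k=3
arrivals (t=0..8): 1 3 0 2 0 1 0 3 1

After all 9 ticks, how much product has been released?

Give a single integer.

Answer: 7

Derivation:
t=0: arr=1 -> substrate=0 bound=1 product=0
t=1: arr=3 -> substrate=0 bound=4 product=0
t=2: arr=0 -> substrate=0 bound=4 product=0
t=3: arr=2 -> substrate=1 bound=4 product=1
t=4: arr=0 -> substrate=0 bound=2 product=4
t=5: arr=1 -> substrate=0 bound=3 product=4
t=6: arr=0 -> substrate=0 bound=2 product=5
t=7: arr=3 -> substrate=0 bound=4 product=6
t=8: arr=1 -> substrate=0 bound=4 product=7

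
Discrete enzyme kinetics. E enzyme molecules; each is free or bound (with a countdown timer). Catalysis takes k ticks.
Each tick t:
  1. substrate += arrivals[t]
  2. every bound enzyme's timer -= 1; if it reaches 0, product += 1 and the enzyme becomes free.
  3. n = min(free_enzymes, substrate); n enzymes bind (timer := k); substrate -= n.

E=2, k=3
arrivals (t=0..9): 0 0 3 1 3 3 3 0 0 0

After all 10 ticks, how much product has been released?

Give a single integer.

Answer: 4

Derivation:
t=0: arr=0 -> substrate=0 bound=0 product=0
t=1: arr=0 -> substrate=0 bound=0 product=0
t=2: arr=3 -> substrate=1 bound=2 product=0
t=3: arr=1 -> substrate=2 bound=2 product=0
t=4: arr=3 -> substrate=5 bound=2 product=0
t=5: arr=3 -> substrate=6 bound=2 product=2
t=6: arr=3 -> substrate=9 bound=2 product=2
t=7: arr=0 -> substrate=9 bound=2 product=2
t=8: arr=0 -> substrate=7 bound=2 product=4
t=9: arr=0 -> substrate=7 bound=2 product=4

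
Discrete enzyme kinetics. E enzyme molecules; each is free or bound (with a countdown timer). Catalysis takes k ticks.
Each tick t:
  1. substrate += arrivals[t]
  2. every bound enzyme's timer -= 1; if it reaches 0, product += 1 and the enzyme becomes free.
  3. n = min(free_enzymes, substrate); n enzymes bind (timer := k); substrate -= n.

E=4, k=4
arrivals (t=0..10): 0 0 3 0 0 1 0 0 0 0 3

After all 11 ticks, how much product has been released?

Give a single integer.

t=0: arr=0 -> substrate=0 bound=0 product=0
t=1: arr=0 -> substrate=0 bound=0 product=0
t=2: arr=3 -> substrate=0 bound=3 product=0
t=3: arr=0 -> substrate=0 bound=3 product=0
t=4: arr=0 -> substrate=0 bound=3 product=0
t=5: arr=1 -> substrate=0 bound=4 product=0
t=6: arr=0 -> substrate=0 bound=1 product=3
t=7: arr=0 -> substrate=0 bound=1 product=3
t=8: arr=0 -> substrate=0 bound=1 product=3
t=9: arr=0 -> substrate=0 bound=0 product=4
t=10: arr=3 -> substrate=0 bound=3 product=4

Answer: 4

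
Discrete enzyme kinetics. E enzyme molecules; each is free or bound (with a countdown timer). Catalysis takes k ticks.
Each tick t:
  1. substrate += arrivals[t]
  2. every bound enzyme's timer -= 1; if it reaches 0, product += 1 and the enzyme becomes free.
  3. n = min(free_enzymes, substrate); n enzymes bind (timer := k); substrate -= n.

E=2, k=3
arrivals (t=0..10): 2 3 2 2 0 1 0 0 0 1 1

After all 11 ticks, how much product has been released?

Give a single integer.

Answer: 6

Derivation:
t=0: arr=2 -> substrate=0 bound=2 product=0
t=1: arr=3 -> substrate=3 bound=2 product=0
t=2: arr=2 -> substrate=5 bound=2 product=0
t=3: arr=2 -> substrate=5 bound=2 product=2
t=4: arr=0 -> substrate=5 bound=2 product=2
t=5: arr=1 -> substrate=6 bound=2 product=2
t=6: arr=0 -> substrate=4 bound=2 product=4
t=7: arr=0 -> substrate=4 bound=2 product=4
t=8: arr=0 -> substrate=4 bound=2 product=4
t=9: arr=1 -> substrate=3 bound=2 product=6
t=10: arr=1 -> substrate=4 bound=2 product=6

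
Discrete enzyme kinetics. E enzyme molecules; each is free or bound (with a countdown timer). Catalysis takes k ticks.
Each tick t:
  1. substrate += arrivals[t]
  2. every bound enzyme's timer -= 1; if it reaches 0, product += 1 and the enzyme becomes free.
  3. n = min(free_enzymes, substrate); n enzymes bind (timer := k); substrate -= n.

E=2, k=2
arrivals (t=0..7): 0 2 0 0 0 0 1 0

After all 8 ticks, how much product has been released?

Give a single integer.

Answer: 2

Derivation:
t=0: arr=0 -> substrate=0 bound=0 product=0
t=1: arr=2 -> substrate=0 bound=2 product=0
t=2: arr=0 -> substrate=0 bound=2 product=0
t=3: arr=0 -> substrate=0 bound=0 product=2
t=4: arr=0 -> substrate=0 bound=0 product=2
t=5: arr=0 -> substrate=0 bound=0 product=2
t=6: arr=1 -> substrate=0 bound=1 product=2
t=7: arr=0 -> substrate=0 bound=1 product=2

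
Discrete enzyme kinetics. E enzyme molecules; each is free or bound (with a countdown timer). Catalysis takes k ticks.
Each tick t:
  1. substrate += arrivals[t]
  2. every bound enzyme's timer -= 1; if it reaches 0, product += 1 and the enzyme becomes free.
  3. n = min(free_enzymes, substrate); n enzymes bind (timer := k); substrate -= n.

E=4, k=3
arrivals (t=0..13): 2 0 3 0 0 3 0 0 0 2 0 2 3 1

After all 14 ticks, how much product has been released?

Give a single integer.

t=0: arr=2 -> substrate=0 bound=2 product=0
t=1: arr=0 -> substrate=0 bound=2 product=0
t=2: arr=3 -> substrate=1 bound=4 product=0
t=3: arr=0 -> substrate=0 bound=3 product=2
t=4: arr=0 -> substrate=0 bound=3 product=2
t=5: arr=3 -> substrate=0 bound=4 product=4
t=6: arr=0 -> substrate=0 bound=3 product=5
t=7: arr=0 -> substrate=0 bound=3 product=5
t=8: arr=0 -> substrate=0 bound=0 product=8
t=9: arr=2 -> substrate=0 bound=2 product=8
t=10: arr=0 -> substrate=0 bound=2 product=8
t=11: arr=2 -> substrate=0 bound=4 product=8
t=12: arr=3 -> substrate=1 bound=4 product=10
t=13: arr=1 -> substrate=2 bound=4 product=10

Answer: 10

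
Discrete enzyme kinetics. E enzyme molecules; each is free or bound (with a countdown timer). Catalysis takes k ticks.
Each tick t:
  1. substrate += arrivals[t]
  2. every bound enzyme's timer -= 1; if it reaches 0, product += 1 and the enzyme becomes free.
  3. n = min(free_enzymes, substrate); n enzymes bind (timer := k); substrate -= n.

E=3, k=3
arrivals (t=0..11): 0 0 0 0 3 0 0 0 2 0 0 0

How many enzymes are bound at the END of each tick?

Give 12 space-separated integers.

Answer: 0 0 0 0 3 3 3 0 2 2 2 0

Derivation:
t=0: arr=0 -> substrate=0 bound=0 product=0
t=1: arr=0 -> substrate=0 bound=0 product=0
t=2: arr=0 -> substrate=0 bound=0 product=0
t=3: arr=0 -> substrate=0 bound=0 product=0
t=4: arr=3 -> substrate=0 bound=3 product=0
t=5: arr=0 -> substrate=0 bound=3 product=0
t=6: arr=0 -> substrate=0 bound=3 product=0
t=7: arr=0 -> substrate=0 bound=0 product=3
t=8: arr=2 -> substrate=0 bound=2 product=3
t=9: arr=0 -> substrate=0 bound=2 product=3
t=10: arr=0 -> substrate=0 bound=2 product=3
t=11: arr=0 -> substrate=0 bound=0 product=5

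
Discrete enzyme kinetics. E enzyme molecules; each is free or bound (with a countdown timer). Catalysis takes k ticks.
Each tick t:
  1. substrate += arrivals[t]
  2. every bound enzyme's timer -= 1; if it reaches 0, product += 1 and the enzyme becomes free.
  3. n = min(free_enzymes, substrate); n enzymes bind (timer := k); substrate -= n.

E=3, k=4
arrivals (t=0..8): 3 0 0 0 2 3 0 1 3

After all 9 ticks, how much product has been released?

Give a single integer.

Answer: 5

Derivation:
t=0: arr=3 -> substrate=0 bound=3 product=0
t=1: arr=0 -> substrate=0 bound=3 product=0
t=2: arr=0 -> substrate=0 bound=3 product=0
t=3: arr=0 -> substrate=0 bound=3 product=0
t=4: arr=2 -> substrate=0 bound=2 product=3
t=5: arr=3 -> substrate=2 bound=3 product=3
t=6: arr=0 -> substrate=2 bound=3 product=3
t=7: arr=1 -> substrate=3 bound=3 product=3
t=8: arr=3 -> substrate=4 bound=3 product=5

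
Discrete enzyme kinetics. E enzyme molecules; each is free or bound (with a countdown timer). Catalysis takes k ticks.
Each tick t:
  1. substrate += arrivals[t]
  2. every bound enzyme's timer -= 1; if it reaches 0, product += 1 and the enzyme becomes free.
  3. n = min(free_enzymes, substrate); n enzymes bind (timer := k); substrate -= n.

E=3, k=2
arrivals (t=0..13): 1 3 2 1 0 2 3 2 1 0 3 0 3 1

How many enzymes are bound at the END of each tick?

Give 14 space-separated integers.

t=0: arr=1 -> substrate=0 bound=1 product=0
t=1: arr=3 -> substrate=1 bound=3 product=0
t=2: arr=2 -> substrate=2 bound=3 product=1
t=3: arr=1 -> substrate=1 bound=3 product=3
t=4: arr=0 -> substrate=0 bound=3 product=4
t=5: arr=2 -> substrate=0 bound=3 product=6
t=6: arr=3 -> substrate=2 bound=3 product=7
t=7: arr=2 -> substrate=2 bound=3 product=9
t=8: arr=1 -> substrate=2 bound=3 product=10
t=9: arr=0 -> substrate=0 bound=3 product=12
t=10: arr=3 -> substrate=2 bound=3 product=13
t=11: arr=0 -> substrate=0 bound=3 product=15
t=12: arr=3 -> substrate=2 bound=3 product=16
t=13: arr=1 -> substrate=1 bound=3 product=18

Answer: 1 3 3 3 3 3 3 3 3 3 3 3 3 3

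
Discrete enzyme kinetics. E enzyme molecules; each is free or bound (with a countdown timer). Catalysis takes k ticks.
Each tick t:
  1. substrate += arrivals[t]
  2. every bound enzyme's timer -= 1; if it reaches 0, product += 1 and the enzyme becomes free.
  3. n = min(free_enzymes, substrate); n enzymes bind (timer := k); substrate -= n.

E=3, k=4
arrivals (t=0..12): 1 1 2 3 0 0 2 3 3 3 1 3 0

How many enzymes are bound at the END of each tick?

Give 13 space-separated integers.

t=0: arr=1 -> substrate=0 bound=1 product=0
t=1: arr=1 -> substrate=0 bound=2 product=0
t=2: arr=2 -> substrate=1 bound=3 product=0
t=3: arr=3 -> substrate=4 bound=3 product=0
t=4: arr=0 -> substrate=3 bound=3 product=1
t=5: arr=0 -> substrate=2 bound=3 product=2
t=6: arr=2 -> substrate=3 bound=3 product=3
t=7: arr=3 -> substrate=6 bound=3 product=3
t=8: arr=3 -> substrate=8 bound=3 product=4
t=9: arr=3 -> substrate=10 bound=3 product=5
t=10: arr=1 -> substrate=10 bound=3 product=6
t=11: arr=3 -> substrate=13 bound=3 product=6
t=12: arr=0 -> substrate=12 bound=3 product=7

Answer: 1 2 3 3 3 3 3 3 3 3 3 3 3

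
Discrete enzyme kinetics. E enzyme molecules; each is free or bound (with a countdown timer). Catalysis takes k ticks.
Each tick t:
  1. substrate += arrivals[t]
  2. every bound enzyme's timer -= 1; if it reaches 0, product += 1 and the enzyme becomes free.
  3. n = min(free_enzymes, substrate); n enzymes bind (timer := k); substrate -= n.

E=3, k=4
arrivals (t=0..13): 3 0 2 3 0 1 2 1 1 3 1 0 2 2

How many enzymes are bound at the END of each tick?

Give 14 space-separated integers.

t=0: arr=3 -> substrate=0 bound=3 product=0
t=1: arr=0 -> substrate=0 bound=3 product=0
t=2: arr=2 -> substrate=2 bound=3 product=0
t=3: arr=3 -> substrate=5 bound=3 product=0
t=4: arr=0 -> substrate=2 bound=3 product=3
t=5: arr=1 -> substrate=3 bound=3 product=3
t=6: arr=2 -> substrate=5 bound=3 product=3
t=7: arr=1 -> substrate=6 bound=3 product=3
t=8: arr=1 -> substrate=4 bound=3 product=6
t=9: arr=3 -> substrate=7 bound=3 product=6
t=10: arr=1 -> substrate=8 bound=3 product=6
t=11: arr=0 -> substrate=8 bound=3 product=6
t=12: arr=2 -> substrate=7 bound=3 product=9
t=13: arr=2 -> substrate=9 bound=3 product=9

Answer: 3 3 3 3 3 3 3 3 3 3 3 3 3 3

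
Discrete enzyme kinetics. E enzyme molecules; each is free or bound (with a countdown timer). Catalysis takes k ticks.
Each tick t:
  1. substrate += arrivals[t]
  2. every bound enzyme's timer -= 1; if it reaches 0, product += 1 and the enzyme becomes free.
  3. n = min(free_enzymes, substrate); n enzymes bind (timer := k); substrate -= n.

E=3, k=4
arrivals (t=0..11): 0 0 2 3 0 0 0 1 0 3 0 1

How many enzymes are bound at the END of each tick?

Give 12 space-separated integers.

t=0: arr=0 -> substrate=0 bound=0 product=0
t=1: arr=0 -> substrate=0 bound=0 product=0
t=2: arr=2 -> substrate=0 bound=2 product=0
t=3: arr=3 -> substrate=2 bound=3 product=0
t=4: arr=0 -> substrate=2 bound=3 product=0
t=5: arr=0 -> substrate=2 bound=3 product=0
t=6: arr=0 -> substrate=0 bound=3 product=2
t=7: arr=1 -> substrate=0 bound=3 product=3
t=8: arr=0 -> substrate=0 bound=3 product=3
t=9: arr=3 -> substrate=3 bound=3 product=3
t=10: arr=0 -> substrate=1 bound=3 product=5
t=11: arr=1 -> substrate=1 bound=3 product=6

Answer: 0 0 2 3 3 3 3 3 3 3 3 3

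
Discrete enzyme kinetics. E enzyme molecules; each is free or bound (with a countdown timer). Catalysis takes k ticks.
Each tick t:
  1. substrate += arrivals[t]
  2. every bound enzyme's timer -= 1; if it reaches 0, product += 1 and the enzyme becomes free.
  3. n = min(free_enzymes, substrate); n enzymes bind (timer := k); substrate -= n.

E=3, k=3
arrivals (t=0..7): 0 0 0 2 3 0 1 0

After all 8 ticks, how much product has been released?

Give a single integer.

t=0: arr=0 -> substrate=0 bound=0 product=0
t=1: arr=0 -> substrate=0 bound=0 product=0
t=2: arr=0 -> substrate=0 bound=0 product=0
t=3: arr=2 -> substrate=0 bound=2 product=0
t=4: arr=3 -> substrate=2 bound=3 product=0
t=5: arr=0 -> substrate=2 bound=3 product=0
t=6: arr=1 -> substrate=1 bound=3 product=2
t=7: arr=0 -> substrate=0 bound=3 product=3

Answer: 3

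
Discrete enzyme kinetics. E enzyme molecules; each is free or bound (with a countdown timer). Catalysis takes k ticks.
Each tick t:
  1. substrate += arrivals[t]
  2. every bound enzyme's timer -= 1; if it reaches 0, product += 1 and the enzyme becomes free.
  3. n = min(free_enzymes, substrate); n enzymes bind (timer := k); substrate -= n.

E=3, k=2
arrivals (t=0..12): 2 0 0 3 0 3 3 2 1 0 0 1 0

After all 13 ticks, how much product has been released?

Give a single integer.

t=0: arr=2 -> substrate=0 bound=2 product=0
t=1: arr=0 -> substrate=0 bound=2 product=0
t=2: arr=0 -> substrate=0 bound=0 product=2
t=3: arr=3 -> substrate=0 bound=3 product=2
t=4: arr=0 -> substrate=0 bound=3 product=2
t=5: arr=3 -> substrate=0 bound=3 product=5
t=6: arr=3 -> substrate=3 bound=3 product=5
t=7: arr=2 -> substrate=2 bound=3 product=8
t=8: arr=1 -> substrate=3 bound=3 product=8
t=9: arr=0 -> substrate=0 bound=3 product=11
t=10: arr=0 -> substrate=0 bound=3 product=11
t=11: arr=1 -> substrate=0 bound=1 product=14
t=12: arr=0 -> substrate=0 bound=1 product=14

Answer: 14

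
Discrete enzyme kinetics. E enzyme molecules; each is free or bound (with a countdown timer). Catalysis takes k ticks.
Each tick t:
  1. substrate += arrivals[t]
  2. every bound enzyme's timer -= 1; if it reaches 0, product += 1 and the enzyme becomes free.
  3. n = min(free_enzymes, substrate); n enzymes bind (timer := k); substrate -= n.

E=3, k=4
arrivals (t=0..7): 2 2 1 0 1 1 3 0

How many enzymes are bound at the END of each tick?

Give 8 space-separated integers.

t=0: arr=2 -> substrate=0 bound=2 product=0
t=1: arr=2 -> substrate=1 bound=3 product=0
t=2: arr=1 -> substrate=2 bound=3 product=0
t=3: arr=0 -> substrate=2 bound=3 product=0
t=4: arr=1 -> substrate=1 bound=3 product=2
t=5: arr=1 -> substrate=1 bound=3 product=3
t=6: arr=3 -> substrate=4 bound=3 product=3
t=7: arr=0 -> substrate=4 bound=3 product=3

Answer: 2 3 3 3 3 3 3 3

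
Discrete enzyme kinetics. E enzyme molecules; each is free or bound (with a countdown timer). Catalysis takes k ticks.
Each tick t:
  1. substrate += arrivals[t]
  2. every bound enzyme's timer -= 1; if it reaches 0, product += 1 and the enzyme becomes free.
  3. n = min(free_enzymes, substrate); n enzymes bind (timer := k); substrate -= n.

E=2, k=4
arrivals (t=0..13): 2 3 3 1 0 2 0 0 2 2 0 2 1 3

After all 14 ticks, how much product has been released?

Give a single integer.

Answer: 6

Derivation:
t=0: arr=2 -> substrate=0 bound=2 product=0
t=1: arr=3 -> substrate=3 bound=2 product=0
t=2: arr=3 -> substrate=6 bound=2 product=0
t=3: arr=1 -> substrate=7 bound=2 product=0
t=4: arr=0 -> substrate=5 bound=2 product=2
t=5: arr=2 -> substrate=7 bound=2 product=2
t=6: arr=0 -> substrate=7 bound=2 product=2
t=7: arr=0 -> substrate=7 bound=2 product=2
t=8: arr=2 -> substrate=7 bound=2 product=4
t=9: arr=2 -> substrate=9 bound=2 product=4
t=10: arr=0 -> substrate=9 bound=2 product=4
t=11: arr=2 -> substrate=11 bound=2 product=4
t=12: arr=1 -> substrate=10 bound=2 product=6
t=13: arr=3 -> substrate=13 bound=2 product=6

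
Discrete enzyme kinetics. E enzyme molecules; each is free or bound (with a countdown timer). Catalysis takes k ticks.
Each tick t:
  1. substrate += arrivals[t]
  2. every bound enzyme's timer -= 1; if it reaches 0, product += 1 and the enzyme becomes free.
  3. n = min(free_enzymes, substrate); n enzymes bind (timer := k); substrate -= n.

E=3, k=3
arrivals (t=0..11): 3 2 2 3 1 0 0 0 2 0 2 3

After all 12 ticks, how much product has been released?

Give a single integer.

t=0: arr=3 -> substrate=0 bound=3 product=0
t=1: arr=2 -> substrate=2 bound=3 product=0
t=2: arr=2 -> substrate=4 bound=3 product=0
t=3: arr=3 -> substrate=4 bound=3 product=3
t=4: arr=1 -> substrate=5 bound=3 product=3
t=5: arr=0 -> substrate=5 bound=3 product=3
t=6: arr=0 -> substrate=2 bound=3 product=6
t=7: arr=0 -> substrate=2 bound=3 product=6
t=8: arr=2 -> substrate=4 bound=3 product=6
t=9: arr=0 -> substrate=1 bound=3 product=9
t=10: arr=2 -> substrate=3 bound=3 product=9
t=11: arr=3 -> substrate=6 bound=3 product=9

Answer: 9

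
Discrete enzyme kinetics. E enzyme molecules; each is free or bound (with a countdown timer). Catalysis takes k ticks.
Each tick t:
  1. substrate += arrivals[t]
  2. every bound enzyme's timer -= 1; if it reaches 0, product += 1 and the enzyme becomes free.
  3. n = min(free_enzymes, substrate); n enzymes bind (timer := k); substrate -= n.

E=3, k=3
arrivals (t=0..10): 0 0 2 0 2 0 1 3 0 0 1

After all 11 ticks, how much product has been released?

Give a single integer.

t=0: arr=0 -> substrate=0 bound=0 product=0
t=1: arr=0 -> substrate=0 bound=0 product=0
t=2: arr=2 -> substrate=0 bound=2 product=0
t=3: arr=0 -> substrate=0 bound=2 product=0
t=4: arr=2 -> substrate=1 bound=3 product=0
t=5: arr=0 -> substrate=0 bound=2 product=2
t=6: arr=1 -> substrate=0 bound=3 product=2
t=7: arr=3 -> substrate=2 bound=3 product=3
t=8: arr=0 -> substrate=1 bound=3 product=4
t=9: arr=0 -> substrate=0 bound=3 product=5
t=10: arr=1 -> substrate=0 bound=3 product=6

Answer: 6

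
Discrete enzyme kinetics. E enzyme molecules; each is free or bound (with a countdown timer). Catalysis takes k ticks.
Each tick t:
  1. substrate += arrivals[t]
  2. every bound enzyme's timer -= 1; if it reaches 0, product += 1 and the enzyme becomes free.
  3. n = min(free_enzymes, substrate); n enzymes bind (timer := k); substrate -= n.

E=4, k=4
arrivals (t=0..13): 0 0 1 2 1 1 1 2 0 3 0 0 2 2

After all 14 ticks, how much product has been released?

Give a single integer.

t=0: arr=0 -> substrate=0 bound=0 product=0
t=1: arr=0 -> substrate=0 bound=0 product=0
t=2: arr=1 -> substrate=0 bound=1 product=0
t=3: arr=2 -> substrate=0 bound=3 product=0
t=4: arr=1 -> substrate=0 bound=4 product=0
t=5: arr=1 -> substrate=1 bound=4 product=0
t=6: arr=1 -> substrate=1 bound=4 product=1
t=7: arr=2 -> substrate=1 bound=4 product=3
t=8: arr=0 -> substrate=0 bound=4 product=4
t=9: arr=3 -> substrate=3 bound=4 product=4
t=10: arr=0 -> substrate=2 bound=4 product=5
t=11: arr=0 -> substrate=0 bound=4 product=7
t=12: arr=2 -> substrate=1 bound=4 product=8
t=13: arr=2 -> substrate=3 bound=4 product=8

Answer: 8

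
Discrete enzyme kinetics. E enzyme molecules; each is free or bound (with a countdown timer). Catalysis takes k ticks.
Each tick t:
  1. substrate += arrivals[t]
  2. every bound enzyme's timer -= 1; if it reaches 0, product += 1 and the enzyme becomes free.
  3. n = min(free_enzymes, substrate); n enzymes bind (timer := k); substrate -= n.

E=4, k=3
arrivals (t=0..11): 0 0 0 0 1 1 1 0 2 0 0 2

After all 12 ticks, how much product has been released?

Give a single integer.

Answer: 5

Derivation:
t=0: arr=0 -> substrate=0 bound=0 product=0
t=1: arr=0 -> substrate=0 bound=0 product=0
t=2: arr=0 -> substrate=0 bound=0 product=0
t=3: arr=0 -> substrate=0 bound=0 product=0
t=4: arr=1 -> substrate=0 bound=1 product=0
t=5: arr=1 -> substrate=0 bound=2 product=0
t=6: arr=1 -> substrate=0 bound=3 product=0
t=7: arr=0 -> substrate=0 bound=2 product=1
t=8: arr=2 -> substrate=0 bound=3 product=2
t=9: arr=0 -> substrate=0 bound=2 product=3
t=10: arr=0 -> substrate=0 bound=2 product=3
t=11: arr=2 -> substrate=0 bound=2 product=5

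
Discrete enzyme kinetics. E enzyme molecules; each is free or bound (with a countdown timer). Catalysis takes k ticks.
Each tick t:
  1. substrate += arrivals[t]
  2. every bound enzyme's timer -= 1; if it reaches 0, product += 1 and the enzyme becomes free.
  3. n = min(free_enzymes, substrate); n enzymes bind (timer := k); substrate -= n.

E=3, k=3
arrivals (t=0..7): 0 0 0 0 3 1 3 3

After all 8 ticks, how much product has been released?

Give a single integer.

Answer: 3

Derivation:
t=0: arr=0 -> substrate=0 bound=0 product=0
t=1: arr=0 -> substrate=0 bound=0 product=0
t=2: arr=0 -> substrate=0 bound=0 product=0
t=3: arr=0 -> substrate=0 bound=0 product=0
t=4: arr=3 -> substrate=0 bound=3 product=0
t=5: arr=1 -> substrate=1 bound=3 product=0
t=6: arr=3 -> substrate=4 bound=3 product=0
t=7: arr=3 -> substrate=4 bound=3 product=3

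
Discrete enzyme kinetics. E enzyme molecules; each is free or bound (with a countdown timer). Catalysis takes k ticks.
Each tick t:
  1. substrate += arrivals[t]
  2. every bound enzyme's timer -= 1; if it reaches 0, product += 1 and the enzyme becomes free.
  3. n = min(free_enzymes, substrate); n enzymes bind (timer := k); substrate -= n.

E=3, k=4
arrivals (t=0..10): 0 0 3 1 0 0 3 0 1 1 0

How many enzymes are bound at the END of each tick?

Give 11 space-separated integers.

Answer: 0 0 3 3 3 3 3 3 3 3 3

Derivation:
t=0: arr=0 -> substrate=0 bound=0 product=0
t=1: arr=0 -> substrate=0 bound=0 product=0
t=2: arr=3 -> substrate=0 bound=3 product=0
t=3: arr=1 -> substrate=1 bound=3 product=0
t=4: arr=0 -> substrate=1 bound=3 product=0
t=5: arr=0 -> substrate=1 bound=3 product=0
t=6: arr=3 -> substrate=1 bound=3 product=3
t=7: arr=0 -> substrate=1 bound=3 product=3
t=8: arr=1 -> substrate=2 bound=3 product=3
t=9: arr=1 -> substrate=3 bound=3 product=3
t=10: arr=0 -> substrate=0 bound=3 product=6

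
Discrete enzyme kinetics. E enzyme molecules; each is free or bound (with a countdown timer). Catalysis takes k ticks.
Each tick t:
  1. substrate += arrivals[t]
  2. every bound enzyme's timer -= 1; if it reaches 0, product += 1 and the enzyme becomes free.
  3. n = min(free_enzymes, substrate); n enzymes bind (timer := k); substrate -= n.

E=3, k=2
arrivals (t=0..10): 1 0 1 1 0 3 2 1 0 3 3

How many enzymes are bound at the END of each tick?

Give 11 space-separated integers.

t=0: arr=1 -> substrate=0 bound=1 product=0
t=1: arr=0 -> substrate=0 bound=1 product=0
t=2: arr=1 -> substrate=0 bound=1 product=1
t=3: arr=1 -> substrate=0 bound=2 product=1
t=4: arr=0 -> substrate=0 bound=1 product=2
t=5: arr=3 -> substrate=0 bound=3 product=3
t=6: arr=2 -> substrate=2 bound=3 product=3
t=7: arr=1 -> substrate=0 bound=3 product=6
t=8: arr=0 -> substrate=0 bound=3 product=6
t=9: arr=3 -> substrate=0 bound=3 product=9
t=10: arr=3 -> substrate=3 bound=3 product=9

Answer: 1 1 1 2 1 3 3 3 3 3 3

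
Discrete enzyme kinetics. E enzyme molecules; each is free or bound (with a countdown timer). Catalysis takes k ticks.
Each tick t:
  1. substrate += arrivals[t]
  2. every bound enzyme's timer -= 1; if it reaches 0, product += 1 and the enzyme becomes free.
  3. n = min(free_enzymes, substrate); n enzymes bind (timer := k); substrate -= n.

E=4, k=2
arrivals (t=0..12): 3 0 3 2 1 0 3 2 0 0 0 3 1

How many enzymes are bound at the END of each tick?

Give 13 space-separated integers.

t=0: arr=3 -> substrate=0 bound=3 product=0
t=1: arr=0 -> substrate=0 bound=3 product=0
t=2: arr=3 -> substrate=0 bound=3 product=3
t=3: arr=2 -> substrate=1 bound=4 product=3
t=4: arr=1 -> substrate=0 bound=3 product=6
t=5: arr=0 -> substrate=0 bound=2 product=7
t=6: arr=3 -> substrate=0 bound=3 product=9
t=7: arr=2 -> substrate=1 bound=4 product=9
t=8: arr=0 -> substrate=0 bound=2 product=12
t=9: arr=0 -> substrate=0 bound=1 product=13
t=10: arr=0 -> substrate=0 bound=0 product=14
t=11: arr=3 -> substrate=0 bound=3 product=14
t=12: arr=1 -> substrate=0 bound=4 product=14

Answer: 3 3 3 4 3 2 3 4 2 1 0 3 4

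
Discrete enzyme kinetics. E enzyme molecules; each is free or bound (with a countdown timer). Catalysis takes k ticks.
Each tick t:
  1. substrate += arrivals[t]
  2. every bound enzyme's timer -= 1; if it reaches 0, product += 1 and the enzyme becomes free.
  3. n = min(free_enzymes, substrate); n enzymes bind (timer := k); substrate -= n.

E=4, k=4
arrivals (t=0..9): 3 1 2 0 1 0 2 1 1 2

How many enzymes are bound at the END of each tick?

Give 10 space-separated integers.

t=0: arr=3 -> substrate=0 bound=3 product=0
t=1: arr=1 -> substrate=0 bound=4 product=0
t=2: arr=2 -> substrate=2 bound=4 product=0
t=3: arr=0 -> substrate=2 bound=4 product=0
t=4: arr=1 -> substrate=0 bound=4 product=3
t=5: arr=0 -> substrate=0 bound=3 product=4
t=6: arr=2 -> substrate=1 bound=4 product=4
t=7: arr=1 -> substrate=2 bound=4 product=4
t=8: arr=1 -> substrate=0 bound=4 product=7
t=9: arr=2 -> substrate=2 bound=4 product=7

Answer: 3 4 4 4 4 3 4 4 4 4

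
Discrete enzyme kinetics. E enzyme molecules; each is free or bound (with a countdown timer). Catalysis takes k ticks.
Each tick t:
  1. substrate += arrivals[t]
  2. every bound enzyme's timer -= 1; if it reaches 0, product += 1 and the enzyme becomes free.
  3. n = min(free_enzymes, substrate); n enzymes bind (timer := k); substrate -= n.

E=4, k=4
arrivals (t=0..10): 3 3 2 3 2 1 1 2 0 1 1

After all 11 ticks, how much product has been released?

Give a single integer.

t=0: arr=3 -> substrate=0 bound=3 product=0
t=1: arr=3 -> substrate=2 bound=4 product=0
t=2: arr=2 -> substrate=4 bound=4 product=0
t=3: arr=3 -> substrate=7 bound=4 product=0
t=4: arr=2 -> substrate=6 bound=4 product=3
t=5: arr=1 -> substrate=6 bound=4 product=4
t=6: arr=1 -> substrate=7 bound=4 product=4
t=7: arr=2 -> substrate=9 bound=4 product=4
t=8: arr=0 -> substrate=6 bound=4 product=7
t=9: arr=1 -> substrate=6 bound=4 product=8
t=10: arr=1 -> substrate=7 bound=4 product=8

Answer: 8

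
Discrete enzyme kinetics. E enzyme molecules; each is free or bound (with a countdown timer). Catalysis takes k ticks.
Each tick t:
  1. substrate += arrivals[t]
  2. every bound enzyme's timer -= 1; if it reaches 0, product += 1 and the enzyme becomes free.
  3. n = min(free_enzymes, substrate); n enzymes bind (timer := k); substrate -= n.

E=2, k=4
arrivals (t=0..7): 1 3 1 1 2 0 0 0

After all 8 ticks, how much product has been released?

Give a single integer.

t=0: arr=1 -> substrate=0 bound=1 product=0
t=1: arr=3 -> substrate=2 bound=2 product=0
t=2: arr=1 -> substrate=3 bound=2 product=0
t=3: arr=1 -> substrate=4 bound=2 product=0
t=4: arr=2 -> substrate=5 bound=2 product=1
t=5: arr=0 -> substrate=4 bound=2 product=2
t=6: arr=0 -> substrate=4 bound=2 product=2
t=7: arr=0 -> substrate=4 bound=2 product=2

Answer: 2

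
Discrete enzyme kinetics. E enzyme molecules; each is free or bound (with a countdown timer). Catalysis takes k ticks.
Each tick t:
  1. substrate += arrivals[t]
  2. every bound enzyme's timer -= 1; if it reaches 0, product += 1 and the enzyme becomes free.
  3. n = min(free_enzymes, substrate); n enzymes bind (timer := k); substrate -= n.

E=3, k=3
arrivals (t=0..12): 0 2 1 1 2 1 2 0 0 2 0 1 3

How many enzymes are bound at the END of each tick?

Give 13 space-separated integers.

Answer: 0 2 3 3 3 3 3 3 3 3 3 3 3

Derivation:
t=0: arr=0 -> substrate=0 bound=0 product=0
t=1: arr=2 -> substrate=0 bound=2 product=0
t=2: arr=1 -> substrate=0 bound=3 product=0
t=3: arr=1 -> substrate=1 bound=3 product=0
t=4: arr=2 -> substrate=1 bound=3 product=2
t=5: arr=1 -> substrate=1 bound=3 product=3
t=6: arr=2 -> substrate=3 bound=3 product=3
t=7: arr=0 -> substrate=1 bound=3 product=5
t=8: arr=0 -> substrate=0 bound=3 product=6
t=9: arr=2 -> substrate=2 bound=3 product=6
t=10: arr=0 -> substrate=0 bound=3 product=8
t=11: arr=1 -> substrate=0 bound=3 product=9
t=12: arr=3 -> substrate=3 bound=3 product=9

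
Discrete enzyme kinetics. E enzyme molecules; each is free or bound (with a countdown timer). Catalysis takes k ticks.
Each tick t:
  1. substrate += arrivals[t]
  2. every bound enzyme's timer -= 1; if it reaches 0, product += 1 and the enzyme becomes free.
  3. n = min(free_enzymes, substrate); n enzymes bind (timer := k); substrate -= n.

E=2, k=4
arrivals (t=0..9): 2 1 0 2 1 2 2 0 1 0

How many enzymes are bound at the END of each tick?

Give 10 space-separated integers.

t=0: arr=2 -> substrate=0 bound=2 product=0
t=1: arr=1 -> substrate=1 bound=2 product=0
t=2: arr=0 -> substrate=1 bound=2 product=0
t=3: arr=2 -> substrate=3 bound=2 product=0
t=4: arr=1 -> substrate=2 bound=2 product=2
t=5: arr=2 -> substrate=4 bound=2 product=2
t=6: arr=2 -> substrate=6 bound=2 product=2
t=7: arr=0 -> substrate=6 bound=2 product=2
t=8: arr=1 -> substrate=5 bound=2 product=4
t=9: arr=0 -> substrate=5 bound=2 product=4

Answer: 2 2 2 2 2 2 2 2 2 2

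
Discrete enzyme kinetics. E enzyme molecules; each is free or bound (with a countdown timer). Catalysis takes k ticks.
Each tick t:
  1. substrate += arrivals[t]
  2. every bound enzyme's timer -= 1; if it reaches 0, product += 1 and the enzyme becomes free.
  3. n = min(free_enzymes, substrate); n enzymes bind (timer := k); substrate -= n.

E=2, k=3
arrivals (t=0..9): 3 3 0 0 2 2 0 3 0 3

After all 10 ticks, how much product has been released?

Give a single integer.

t=0: arr=3 -> substrate=1 bound=2 product=0
t=1: arr=3 -> substrate=4 bound=2 product=0
t=2: arr=0 -> substrate=4 bound=2 product=0
t=3: arr=0 -> substrate=2 bound=2 product=2
t=4: arr=2 -> substrate=4 bound=2 product=2
t=5: arr=2 -> substrate=6 bound=2 product=2
t=6: arr=0 -> substrate=4 bound=2 product=4
t=7: arr=3 -> substrate=7 bound=2 product=4
t=8: arr=0 -> substrate=7 bound=2 product=4
t=9: arr=3 -> substrate=8 bound=2 product=6

Answer: 6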